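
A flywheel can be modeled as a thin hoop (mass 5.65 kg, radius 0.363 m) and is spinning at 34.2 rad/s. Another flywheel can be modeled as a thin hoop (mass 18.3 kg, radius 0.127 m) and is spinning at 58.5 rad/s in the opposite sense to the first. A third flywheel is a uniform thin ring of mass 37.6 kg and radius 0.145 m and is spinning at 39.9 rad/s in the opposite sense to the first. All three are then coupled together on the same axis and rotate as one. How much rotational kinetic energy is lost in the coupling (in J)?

ΔKE lost ≈ 1420 J

No external torque acts about the common axis, so total angular momentum is conserved.
Moments of inertia: I_A = (5.65)(0.363)² = 0.7445 kg·m²; I_B = (18.3)(0.127)² = 0.2952 kg·m²; I_C = (37.6)(0.145)² = 0.7905 kg·m².
Taking A's sense as positive: L = (0.7445)(34.2) − (0.2952)(58.5) − (0.7905)(39.9) = -23.35 kg·m²·rad/s.
Combined I = 0.7445 + 0.2952 + 0.7905 = 1.830 kg·m².
ω_f = L / I = -23.35 / 1.830 = -12.76 rad/s.
KE_i = ½ΣIω² = 1570 J; KE_f = ½(1.830)(12.76)² = 148.9 J.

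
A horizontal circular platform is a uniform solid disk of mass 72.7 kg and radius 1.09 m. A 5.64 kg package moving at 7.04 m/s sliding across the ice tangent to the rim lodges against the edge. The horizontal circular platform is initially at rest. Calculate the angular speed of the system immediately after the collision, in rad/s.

|ω_f| ≈ 0.868 rad/s

About the central axle the impulsive forces during the collision are internal, so angular momentum about that axis is conserved.
I_p = ½(72.7)(1.09)² = 43.19 kg·m². Taking the sense of the package's angular momentum as positive, L_{package} = m v R = (5.64)(7.04)(1.09) = 43.28 kg·m²/s.
L_i = 0 + 43.28 = 43.28 kg·m²/s.
After sticking, I_f = I_p + m R² = 43.19 + (5.64)(1.09)² = 49.89 kg·m².
ω_f = L_i / I_f = 43.28 / 49.89 = 0.8675 rad/s.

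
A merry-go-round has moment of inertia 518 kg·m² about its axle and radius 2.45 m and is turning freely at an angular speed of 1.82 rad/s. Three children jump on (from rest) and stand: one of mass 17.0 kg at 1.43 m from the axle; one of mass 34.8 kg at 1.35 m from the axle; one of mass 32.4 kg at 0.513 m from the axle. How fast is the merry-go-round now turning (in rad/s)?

ω_f ≈ 1.51 rad/s

No external torque acts about the axle; L_before = L_after.
Added inertia Σmr² = (17.0)(1.43)² + (34.8)(1.35)² + (32.4)(0.513)² = 106.7 kg·m²; I_f = 518.0 + 106.7 = 624.7 kg·m².
ω_f = I_p ω_i / I_f = (518.0)(1.82) / 624.7 = 1.509 rad/s.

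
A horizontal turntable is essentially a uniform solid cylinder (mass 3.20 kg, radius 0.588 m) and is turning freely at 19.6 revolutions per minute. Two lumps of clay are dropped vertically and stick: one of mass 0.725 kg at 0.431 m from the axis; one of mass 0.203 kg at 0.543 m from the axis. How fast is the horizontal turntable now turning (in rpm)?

ω_f ≈ 14.5 rpm

No external torque acts about the axis; L_before = L_after.
I_p = ½(3.20)(0.588)² = 0.5532 kg·m².
Added inertia Σmr² = (0.725)(0.431)² + (0.203)(0.543)² = 0.1945 kg·m²; I_f = 0.5532 + 0.1945 = 0.7477 kg·m².
ω_f = I_p ω_i / I_f = (0.5532)(19.6) / 0.7477 = 14.50 rpm.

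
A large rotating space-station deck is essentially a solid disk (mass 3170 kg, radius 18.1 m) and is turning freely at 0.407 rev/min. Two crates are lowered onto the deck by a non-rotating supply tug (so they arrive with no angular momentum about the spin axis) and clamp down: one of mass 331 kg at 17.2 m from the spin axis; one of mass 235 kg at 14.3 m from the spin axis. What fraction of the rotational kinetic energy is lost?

The added mass arrives with no angular momentum about the spin axis, and any external torque about the spin axis is negligible, so the system's angular momentum is conserved.
I_p = ½(3170)(18.1)² = 5.193e+05 kg·m².
Added inertia Σmr² = (331)(17.2)² + (235)(14.3)² = 1.460e+05 kg·m²; I_f = 5.193e+05 + 1.460e+05 = 6.652e+05 kg·m².
ω_f = I_p ω_i / I_f = (5.193e+05)(0.407) / 6.652e+05 = 0.3177 rpm.
KE_i = ½(5.193e+05)(0.04262 rad/s)² = 471.6 J; KE_f = ½(6.652e+05)(0.03327)² = 368.1 J.
Fraction lost = 0.2194.

fraction ≈ 0.219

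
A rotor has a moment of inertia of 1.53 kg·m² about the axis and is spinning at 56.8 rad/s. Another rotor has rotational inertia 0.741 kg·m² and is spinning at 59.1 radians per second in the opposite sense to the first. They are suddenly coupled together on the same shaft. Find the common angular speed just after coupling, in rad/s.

The coupling torques are internal; angular momentum about the shared axis is conserved.
Taking A's sense as positive: L = (1.530)(56.8) − (0.7410)(59.1) = 43.11 kg·m²·rad/s.
Combined I = 1.530 + 0.7410 = 2.271 kg·m².
ω_f = L / I = 43.11 / 2.271 = 18.98 rad/s.

|ω_f| ≈ 19.0 rad/s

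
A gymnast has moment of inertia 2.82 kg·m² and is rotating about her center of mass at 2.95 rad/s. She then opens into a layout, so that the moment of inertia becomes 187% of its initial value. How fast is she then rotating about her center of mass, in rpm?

With no external torque about the axis, L is conserved: I₁ω₁ = I₂ω₂.
I₂ = 1.87 × 2.82 = 5.273 kg·m².
ω₂ = I₁ω₁ / I₂ = (2.820)(2.95 rad/s) / (5.273) = 1.578 rad/s = 15.06 rpm.

ω₂ ≈ 15.1 rpm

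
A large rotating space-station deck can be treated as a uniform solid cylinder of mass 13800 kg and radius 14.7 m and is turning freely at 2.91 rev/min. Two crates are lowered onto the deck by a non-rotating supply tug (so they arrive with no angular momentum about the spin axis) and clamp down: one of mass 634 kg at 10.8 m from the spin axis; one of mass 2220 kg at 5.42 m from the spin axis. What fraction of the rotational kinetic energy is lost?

No external torque acts about the spin axis; L_before = L_after.
I_p = ½(13800)(14.7)² = 1.491e+06 kg·m².
Added inertia Σmr² = (634)(10.8)² + (2220)(5.42)² = 1.392e+05 kg·m²; I_f = 1.491e+06 + 1.392e+05 = 1.630e+06 kg·m².
ω_f = I_p ω_i / I_f = (1.491e+06)(2.91) / 1.630e+06 = 2.662 rpm.
KE_i = ½(1.491e+06)(0.3047 rad/s)² = 69230 J; KE_f = ½(1.630e+06)(0.2787)² = 63320 J.
Fraction lost = 0.08537.

fraction ≈ 0.0854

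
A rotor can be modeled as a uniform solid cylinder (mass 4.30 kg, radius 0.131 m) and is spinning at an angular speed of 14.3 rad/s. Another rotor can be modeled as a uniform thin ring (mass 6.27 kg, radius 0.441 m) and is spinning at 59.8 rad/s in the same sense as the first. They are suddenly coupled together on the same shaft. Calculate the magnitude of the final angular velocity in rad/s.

The coupling torques are internal; angular momentum about the shared axis is conserved.
Moments of inertia: I_A = ½(4.30)(0.131)² = 0.03690 kg·m²; I_B = (6.27)(0.441)² = 1.219 kg·m².
Taking A's sense as positive: L = (0.03690)(14.3) + (1.219)(59.8) = 73.45 kg·m²·rad/s.
Combined I = 0.03690 + 1.219 = 1.256 kg·m².
ω_f = L / I = 73.45 / 1.256 = 58.46 rad/s.

|ω_f| ≈ 58.5 rad/s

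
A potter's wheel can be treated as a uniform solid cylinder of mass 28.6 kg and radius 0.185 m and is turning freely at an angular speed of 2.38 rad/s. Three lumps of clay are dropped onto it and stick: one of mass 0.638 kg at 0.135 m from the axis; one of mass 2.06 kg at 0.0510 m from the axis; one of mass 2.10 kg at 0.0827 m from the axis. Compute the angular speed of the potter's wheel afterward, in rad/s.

The added mass arrives with no angular momentum about the axis, and any external torque about the axis is negligible, so the system's angular momentum is conserved.
I_p = ½(28.6)(0.185)² = 0.4894 kg·m².
Added inertia Σmr² = (0.638)(0.135)² + (2.06)(0.0510)² + (2.10)(0.0827)² = 0.03135 kg·m²; I_f = 0.4894 + 0.03135 = 0.5208 kg·m².
ω_f = I_p ω_i / I_f = (0.4894)(2.38) / 0.5208 = 2.237 rad/s.

ω_f ≈ 2.24 rad/s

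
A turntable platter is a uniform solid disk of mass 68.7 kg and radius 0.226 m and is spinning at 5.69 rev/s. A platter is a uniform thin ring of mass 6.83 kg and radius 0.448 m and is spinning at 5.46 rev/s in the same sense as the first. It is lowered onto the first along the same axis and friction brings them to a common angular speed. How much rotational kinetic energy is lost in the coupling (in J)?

ΔKE lost ≈ 0.804 J

No external torque acts about the common axis, so total angular momentum is conserved.
Moments of inertia: I_A = ½(68.7)(0.226)² = 1.754 kg·m²; I_B = (6.83)(0.448)² = 1.371 kg·m².
Taking A's sense as positive: L = (1.754)(5.69) + (1.371)(5.46) = 17.47 kg·m²·rev/s.
Combined I = 1.754 + 1.371 = 3.125 kg·m².
ω_f = L / I = 17.47 / 3.125 = 5.589 rev/s.
KE_i = ½ΣIω² = 1928 J; KE_f = ½(3.125)(35.12)² = 1927 J.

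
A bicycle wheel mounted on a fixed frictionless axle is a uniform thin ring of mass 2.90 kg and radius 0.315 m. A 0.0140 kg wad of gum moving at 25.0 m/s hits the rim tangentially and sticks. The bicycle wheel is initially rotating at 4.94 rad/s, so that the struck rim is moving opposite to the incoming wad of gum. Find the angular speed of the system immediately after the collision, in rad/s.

|ω_f| ≈ 4.53 rad/s

The axle reaction passes through the axle and exerts no torque about it; angular momentum about the axle is conserved through the impact.
I_p = (2.90)(0.315)² = 0.2878 kg·m². Taking the sense of the wad of gum's angular momentum as positive, L_{wad} = m v R = (0.0140)(25.0)(0.315) = 0.1103 kg·m²/s.
L_i = −I_p ω_p + m v R = −(0.2878)(4.94) + 0.1103 = -1.311 kg·m²/s.
After sticking, I_f = I_p + m R² = 0.2878 + (0.0140)(0.315)² = 0.2891 kg·m².
ω_f = L_i / I_f = -1.311 / 0.2891 = -4.535 rad/s.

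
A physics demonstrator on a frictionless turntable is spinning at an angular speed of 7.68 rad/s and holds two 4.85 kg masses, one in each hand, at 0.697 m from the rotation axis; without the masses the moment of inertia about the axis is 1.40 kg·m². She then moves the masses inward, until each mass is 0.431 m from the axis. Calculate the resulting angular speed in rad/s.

ω₂ ≈ 14.7 rad/s

Angular momentum about the spin axis is conserved since the torque about it is zero.
I₁ = 1.40 + 2(4.85)(0.697)² = 6.112 kg·m²; I₂ = 1.40 + 2(4.85)(0.431)² = 3.202 kg·m².
ω₂ = I₁ω₁ / I₂ = (6.112)(7.68 rad/s) / (3.202) = 14.66 rad/s.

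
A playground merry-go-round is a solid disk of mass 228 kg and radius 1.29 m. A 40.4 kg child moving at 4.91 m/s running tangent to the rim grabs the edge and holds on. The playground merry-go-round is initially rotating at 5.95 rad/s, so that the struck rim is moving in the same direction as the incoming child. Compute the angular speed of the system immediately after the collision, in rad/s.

About the axle the impulsive forces during the collision are internal, so angular momentum about that axis is conserved.
I_p = ½(228)(1.29)² = 189.7 kg·m². Taking the sense of the child's angular momentum as positive, L_{child} = m v R = (40.4)(4.91)(1.29) = 255.9 kg·m²/s.
L_i = +I_p ω_p + m v R = +(189.7)(5.95) + 255.9 = 1385 kg·m²/s.
After sticking, I_f = I_p + m R² = 189.7 + (40.4)(1.29)² = 256.9 kg·m².
ω_f = L_i / I_f = 1385 / 256.9 = 5.389 rad/s.

|ω_f| ≈ 5.39 rad/s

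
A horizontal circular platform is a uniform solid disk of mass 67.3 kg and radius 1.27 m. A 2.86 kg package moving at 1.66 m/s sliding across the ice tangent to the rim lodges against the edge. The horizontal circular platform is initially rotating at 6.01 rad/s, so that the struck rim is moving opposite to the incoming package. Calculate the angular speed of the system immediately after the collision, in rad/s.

About the central axle the impulsive forces during the collision are internal, so angular momentum about that axis is conserved.
I_p = ½(67.3)(1.27)² = 54.27 kg·m². Taking the sense of the package's angular momentum as positive, L_{package} = m v R = (2.86)(1.66)(1.27) = 6.029 kg·m²/s.
L_i = −I_p ω_p + m v R = −(54.27)(6.01) + 6.029 = -320.2 kg·m²/s.
After sticking, I_f = I_p + m R² = 54.27 + (2.86)(1.27)² = 58.89 kg·m².
ω_f = L_i / I_f = -320.2 / 58.89 = -5.437 rad/s.

|ω_f| ≈ 5.44 rad/s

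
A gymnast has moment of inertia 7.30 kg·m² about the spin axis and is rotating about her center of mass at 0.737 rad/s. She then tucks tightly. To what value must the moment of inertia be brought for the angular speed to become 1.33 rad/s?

I₂ ≈ 4.05 kg·m²

No external torque acts about the spin axis, so angular momentum is conserved.
I₂ = I₁ω₁ / ω₂ = (7.30)(0.737) / (1.33) = 4.045 kg·m².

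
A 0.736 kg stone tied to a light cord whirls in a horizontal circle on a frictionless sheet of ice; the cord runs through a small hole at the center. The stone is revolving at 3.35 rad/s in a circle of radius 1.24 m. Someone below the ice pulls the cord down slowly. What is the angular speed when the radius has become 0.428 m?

The constraining force is radial, so m r² ω about the center is conserved.
ω₂ = ω₁ (r₁/r₂)² = (3.35)(1.24/0.428)² = 28.12 rad/s.

ω₂ ≈ 28.1 rad/s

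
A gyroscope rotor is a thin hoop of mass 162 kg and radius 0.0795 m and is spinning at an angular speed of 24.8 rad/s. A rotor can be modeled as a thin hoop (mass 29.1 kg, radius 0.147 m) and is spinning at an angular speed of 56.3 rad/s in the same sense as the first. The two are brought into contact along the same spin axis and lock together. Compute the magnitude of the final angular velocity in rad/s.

|ω_f| ≈ 36.8 rad/s

The coupling torques are internal; angular momentum about the shared axis is conserved.
Moments of inertia: I_A = (162)(0.0795)² = 1.024 kg·m²; I_B = (29.1)(0.147)² = 0.6288 kg·m².
Taking A's sense as positive: L = (1.024)(24.8) + (0.6288)(56.3) = 60.79 kg·m²·rad/s.
Combined I = 1.024 + 0.6288 = 1.653 kg·m².
ω_f = L / I = 60.79 / 1.653 = 36.79 rad/s.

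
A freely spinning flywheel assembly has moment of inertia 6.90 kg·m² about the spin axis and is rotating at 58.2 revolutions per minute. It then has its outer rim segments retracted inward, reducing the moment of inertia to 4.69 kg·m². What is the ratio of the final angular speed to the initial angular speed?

ω₂/ω₁ ≈ 1.47

Angular momentum about the spin axis is conserved since the torque about it is zero.
ω₂/ω₁ = I₁/I₂ = 6.900 / 4.690 = 1.471.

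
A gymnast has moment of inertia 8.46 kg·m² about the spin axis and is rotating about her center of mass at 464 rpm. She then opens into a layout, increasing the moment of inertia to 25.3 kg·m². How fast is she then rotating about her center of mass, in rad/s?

Angular momentum about the spin axis is conserved since the torque about it is zero.
ω₂ = I₁ω₁ / I₂ = (8.460)(464 rpm) / (25.30) = 155.2 rpm = 16.25 rad/s.

ω₂ ≈ 16.2 rad/s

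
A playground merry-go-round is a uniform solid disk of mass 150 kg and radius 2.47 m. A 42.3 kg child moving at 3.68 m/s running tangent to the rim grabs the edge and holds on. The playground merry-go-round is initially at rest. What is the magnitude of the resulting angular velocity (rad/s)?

|ω_f| ≈ 0.537 rad/s

The axle reaction passes through the axle and exerts no torque about it; angular momentum about the axle is conserved through the impact.
I_p = ½(150)(2.47)² = 457.6 kg·m². Taking the sense of the child's angular momentum as positive, L_{child} = m v R = (42.3)(3.68)(2.47) = 384.5 kg·m²/s.
L_i = 0 + 384.5 = 384.5 kg·m²/s.
After sticking, I_f = I_p + m R² = 457.6 + (42.3)(2.47)² = 715.6 kg·m².
ω_f = L_i / I_f = 384.5 / 715.6 = 0.5373 rad/s.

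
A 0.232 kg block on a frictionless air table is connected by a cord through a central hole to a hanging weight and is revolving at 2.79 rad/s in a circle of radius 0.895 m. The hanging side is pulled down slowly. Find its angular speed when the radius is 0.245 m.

The constraining force is radial, so m r² ω about the center is conserved.
ω₂ = ω₁ (r₁/r₂)² = (2.79)(0.895/0.245)² = 37.23 rad/s.

ω₂ ≈ 37.2 rad/s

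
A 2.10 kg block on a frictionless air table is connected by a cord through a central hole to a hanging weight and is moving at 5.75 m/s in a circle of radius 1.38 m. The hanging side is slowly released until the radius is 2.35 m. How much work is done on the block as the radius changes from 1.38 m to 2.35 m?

Central (radial) force ⇒ zero torque about the center ⇒ m v r is constant.
v₂ = v₁ r₁ / r₂ = (5.75)(1.38) / (2.35) = 3.377 m/s.
W = ΔKE = ½m(v₂² − v₁²) = -22.74 J.

W ≈ -22.7 J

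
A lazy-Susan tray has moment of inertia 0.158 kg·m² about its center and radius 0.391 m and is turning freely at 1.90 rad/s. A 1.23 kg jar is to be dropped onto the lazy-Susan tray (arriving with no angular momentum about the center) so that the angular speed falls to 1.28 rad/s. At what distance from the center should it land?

r ≈ 0.249 m

No external torque acts about the center; L_before = L_after.
I_p ω_i = (I_p + m r²) ω_f ⇒ m r² = I_p(ω_i/ω_f − 1) = 0.1580(1.90/1.28 − 1) = 0.07653 kg·m².
r = √(0.07653/1.23) = 0.2494 m.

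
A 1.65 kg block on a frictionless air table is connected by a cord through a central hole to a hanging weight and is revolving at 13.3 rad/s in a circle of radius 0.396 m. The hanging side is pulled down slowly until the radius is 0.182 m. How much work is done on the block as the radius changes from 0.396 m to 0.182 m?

W ≈ 85.5 J

No torque about the axis ⇒ m r₁² ω₁ = m r₂² ω₂.
ω₂ = ω₁ (r₁/r₂)² = (13.3)(0.396/0.182)² = 62.97 rad/s.
W = ΔKE = ½m(v₂² − v₁²) = 85.46 J.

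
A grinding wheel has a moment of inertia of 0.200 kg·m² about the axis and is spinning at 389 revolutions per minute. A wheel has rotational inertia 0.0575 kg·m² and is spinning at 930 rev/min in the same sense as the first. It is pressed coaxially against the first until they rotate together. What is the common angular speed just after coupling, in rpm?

|ω_f| ≈ 510 rpm

The coupling torques are internal; angular momentum about the shared axis is conserved.
Taking A's sense as positive: L = (0.2000)(389) + (0.05750)(930) = 131.3 kg·m²·rpm.
Combined I = 0.2000 + 0.05750 = 0.2575 kg·m².
ω_f = L / I = 131.3 / 0.2575 = 509.8 rpm.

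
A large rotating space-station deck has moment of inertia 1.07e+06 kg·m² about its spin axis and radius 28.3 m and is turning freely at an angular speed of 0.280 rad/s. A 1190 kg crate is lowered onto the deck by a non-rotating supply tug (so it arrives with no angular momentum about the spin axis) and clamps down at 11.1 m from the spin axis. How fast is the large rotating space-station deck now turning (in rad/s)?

ω_f ≈ 0.246 rad/s

No external torque acts about the spin axis; L_before = L_after.
Added inertia Σmr² = (1190)(11.1)² = 1.466e+05 kg·m²; I_f = 1.070e+06 + 1.466e+05 = 1.217e+06 kg·m².
ω_f = I_p ω_i / I_f = (1.070e+06)(0.280) / 1.217e+06 = 0.2463 rad/s.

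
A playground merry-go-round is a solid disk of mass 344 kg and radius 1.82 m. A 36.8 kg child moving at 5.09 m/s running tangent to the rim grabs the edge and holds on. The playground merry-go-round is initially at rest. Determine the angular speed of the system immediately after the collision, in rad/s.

|ω_f| ≈ 0.493 rad/s

About the axle the impulsive forces during the collision are internal, so angular momentum about that axis is conserved.
I_p = ½(344)(1.82)² = 569.7 kg·m². Taking the sense of the child's angular momentum as positive, L_{child} = m v R = (36.8)(5.09)(1.82) = 340.9 kg·m²/s.
L_i = 0 + 340.9 = 340.9 kg·m²/s.
After sticking, I_f = I_p + m R² = 569.7 + (36.8)(1.82)² = 691.6 kg·m².
ω_f = L_i / I_f = 340.9 / 691.6 = 0.4929 rad/s.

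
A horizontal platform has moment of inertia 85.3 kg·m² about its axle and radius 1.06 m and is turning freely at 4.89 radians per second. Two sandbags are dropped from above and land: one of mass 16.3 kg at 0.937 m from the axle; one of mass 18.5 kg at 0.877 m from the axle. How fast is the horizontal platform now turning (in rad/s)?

No external torque acts about the axle; L_before = L_after.
Added inertia Σmr² = (16.3)(0.937)² + (18.5)(0.877)² = 28.54 kg·m²; I_f = 85.30 + 28.54 = 113.8 kg·m².
ω_f = I_p ω_i / I_f = (85.30)(4.89) / 113.8 = 3.664 rad/s.

ω_f ≈ 3.66 rad/s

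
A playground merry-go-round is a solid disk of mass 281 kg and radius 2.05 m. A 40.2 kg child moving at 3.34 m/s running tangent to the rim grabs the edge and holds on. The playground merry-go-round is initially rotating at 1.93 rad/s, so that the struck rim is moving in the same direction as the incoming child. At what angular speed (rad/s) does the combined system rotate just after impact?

|ω_f| ≈ 1.86 rad/s

The axle reaction passes through the axle and exerts no torque about it; angular momentum about the axle is conserved through the impact.
I_p = ½(281)(2.05)² = 590.5 kg·m². Taking the sense of the child's angular momentum as positive, L_{child} = m v R = (40.2)(3.34)(2.05) = 275.2 kg·m²/s.
L_i = +I_p ω_p + m v R = +(590.5)(1.93) + 275.2 = 1415 kg·m²/s.
After sticking, I_f = I_p + m R² = 590.5 + (40.2)(2.05)² = 759.4 kg·m².
ω_f = L_i / I_f = 1415 / 759.4 = 1.863 rad/s.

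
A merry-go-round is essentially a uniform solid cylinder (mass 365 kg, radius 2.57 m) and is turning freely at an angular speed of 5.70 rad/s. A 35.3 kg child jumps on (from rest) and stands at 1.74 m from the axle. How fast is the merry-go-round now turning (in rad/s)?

No external torque acts about the axle; L_before = L_after.
I_p = ½(365)(2.57)² = 1205 kg·m².
Added inertia Σmr² = (35.3)(1.74)² = 106.9 kg·m²; I_f = 1205 + 106.9 = 1312 kg·m².
ω_f = I_p ω_i / I_f = (1205)(5.70) / 1312 = 5.236 rad/s.

ω_f ≈ 5.24 rad/s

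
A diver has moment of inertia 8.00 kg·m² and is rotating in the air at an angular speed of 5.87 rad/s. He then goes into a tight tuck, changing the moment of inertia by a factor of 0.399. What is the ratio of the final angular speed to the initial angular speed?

No external torque acts about the spin axis, so angular momentum is conserved.
I₂ = 0.399 × 8.00 = 3.192 kg·m².
ω₂/ω₁ = I₁/I₂ = 8.000 / 3.192 = 2.506.

ω₂/ω₁ ≈ 2.51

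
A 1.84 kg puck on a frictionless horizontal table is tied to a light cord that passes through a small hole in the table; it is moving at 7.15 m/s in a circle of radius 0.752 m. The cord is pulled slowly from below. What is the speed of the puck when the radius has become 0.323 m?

The only horizontal force on the mass is along the cord (radial), so it exerts no torque about the hole and angular momentum m v r is conserved.
v₂ = v₁ r₁ / r₂ = (7.15)(0.752) / (0.323) = 16.65 m/s.

v₂ ≈ 16.6 m/s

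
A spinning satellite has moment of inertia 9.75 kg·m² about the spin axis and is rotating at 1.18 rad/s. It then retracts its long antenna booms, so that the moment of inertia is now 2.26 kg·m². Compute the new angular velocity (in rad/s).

No external torque acts about the spin axis, so angular momentum is conserved.
ω₂ = I₁ω₁ / I₂ = (9.750)(1.18 rad/s) / (2.260) = 5.091 rad/s.

ω₂ ≈ 5.09 rad/s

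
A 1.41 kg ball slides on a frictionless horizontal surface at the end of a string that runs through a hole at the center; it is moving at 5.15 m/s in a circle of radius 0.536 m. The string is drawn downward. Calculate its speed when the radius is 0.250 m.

Central (radial) force ⇒ zero torque about the center ⇒ m v r is constant.
v₂ = v₁ r₁ / r₂ = (5.15)(0.536) / (0.250) = 11.04 m/s.

v₂ ≈ 11.0 m/s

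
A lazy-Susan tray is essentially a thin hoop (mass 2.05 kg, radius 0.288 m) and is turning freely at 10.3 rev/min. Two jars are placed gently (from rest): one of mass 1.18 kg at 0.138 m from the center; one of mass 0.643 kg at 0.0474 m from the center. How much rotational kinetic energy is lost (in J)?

energy lost ≈ 0.0122 J

The added mass arrives with no angular momentum about the center, and any external torque about the center is negligible, so the system's angular momentum is conserved.
I_p = (2.05)(0.288)² = 0.1700 kg·m².
Added inertia Σmr² = (1.18)(0.138)² + (0.643)(0.0474)² = 0.02392 kg·m²; I_f = 0.1700 + 0.02392 = 0.1940 kg·m².
ω_f = I_p ω_i / I_f = (0.1700)(10.3) / 0.1940 = 9.030 rpm.
KE_i = ½(0.1700)(1.079 rad/s)² = 0.09891 J; KE_f = ½(0.1940)(0.9456)² = 0.08671 J.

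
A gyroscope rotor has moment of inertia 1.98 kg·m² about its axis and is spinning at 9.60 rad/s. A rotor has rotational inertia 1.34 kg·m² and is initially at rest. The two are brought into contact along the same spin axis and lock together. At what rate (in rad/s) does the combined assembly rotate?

|ω_f| ≈ 5.73 rad/s

No external torque acts about the common axis, so total angular momentum is conserved.
Taking A's sense as positive: L = (1.980)(9.60) = 19.01 kg·m²·rad/s.
Combined I = 1.980 + 1.340 = 3.320 kg·m².
ω_f = L / I = 19.01 / 3.320 = 5.725 rad/s.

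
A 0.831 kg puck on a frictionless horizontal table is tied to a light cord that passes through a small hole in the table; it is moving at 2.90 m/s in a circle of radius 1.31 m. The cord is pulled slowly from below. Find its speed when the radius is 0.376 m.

Central (radial) force ⇒ zero torque about the center ⇒ m v r is constant.
v₂ = v₁ r₁ / r₂ = (2.90)(1.31) / (0.376) = 10.10 m/s.

v₂ ≈ 10.1 m/s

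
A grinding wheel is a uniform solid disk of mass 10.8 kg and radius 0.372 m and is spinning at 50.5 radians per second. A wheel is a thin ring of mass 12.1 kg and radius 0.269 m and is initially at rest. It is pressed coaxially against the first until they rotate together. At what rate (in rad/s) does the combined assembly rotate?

|ω_f| ≈ 23.3 rad/s

No external torque acts about the common axis, so total angular momentum is conserved.
Moments of inertia: I_A = ½(10.8)(0.372)² = 0.7473 kg·m²; I_B = (12.1)(0.269)² = 0.8756 kg·m².
Taking A's sense as positive: L = (0.7473)(50.5) = 37.74 kg·m²·rad/s.
Combined I = 0.7473 + 0.8756 = 1.623 kg·m².
ω_f = L / I = 37.74 / 1.623 = 23.25 rad/s.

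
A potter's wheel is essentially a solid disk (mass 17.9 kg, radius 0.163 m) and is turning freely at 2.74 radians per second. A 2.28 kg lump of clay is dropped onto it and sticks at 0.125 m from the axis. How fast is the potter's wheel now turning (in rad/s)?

The added mass arrives with no angular momentum about the axis, and any external torque about the axis is negligible, so the system's angular momentum is conserved.
I_p = ½(17.9)(0.163)² = 0.2378 kg·m².
Added inertia Σmr² = (2.28)(0.125)² = 0.03562 kg·m²; I_f = 0.2378 + 0.03562 = 0.2734 kg·m².
ω_f = I_p ω_i / I_f = (0.2378)(2.74) / 0.2734 = 2.383 rad/s.

ω_f ≈ 2.38 rad/s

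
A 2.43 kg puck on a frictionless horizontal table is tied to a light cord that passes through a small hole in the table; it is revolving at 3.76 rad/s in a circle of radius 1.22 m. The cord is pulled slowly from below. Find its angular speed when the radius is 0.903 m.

ω₂ ≈ 6.86 rad/s

The constraining force is radial, so m r² ω about the center is conserved.
ω₂ = ω₁ (r₁/r₂)² = (3.76)(1.22/0.903)² = 6.863 rad/s.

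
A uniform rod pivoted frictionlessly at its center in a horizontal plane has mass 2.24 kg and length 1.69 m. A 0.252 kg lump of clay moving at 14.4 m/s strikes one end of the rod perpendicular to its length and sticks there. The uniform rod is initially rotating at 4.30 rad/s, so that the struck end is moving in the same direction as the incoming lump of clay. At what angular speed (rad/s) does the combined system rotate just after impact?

The axle reaction passes through the pivot and exerts no torque about it; angular momentum about the pivot is conserved through the impact.
I_p = (1/12)(2.24)(1.69)² = 0.5331 kg·m². Taking the sense of the lump of clay's angular momentum as positive, L_{lump} = m v R = (0.252)(14.4)(1.69/2) = 3.066 kg·m²/s.
L_i = +I_p ω_p + m v R = +(0.5331)(4.30) + 3.066 = 5.359 kg·m²/s.
After sticking, I_f = I_p + m R² = 0.5331 + (0.252)(1.69/2)² = 0.7131 kg·m².
ω_f = L_i / I_f = 5.359 / 0.7131 = 7.515 rad/s.

|ω_f| ≈ 7.52 rad/s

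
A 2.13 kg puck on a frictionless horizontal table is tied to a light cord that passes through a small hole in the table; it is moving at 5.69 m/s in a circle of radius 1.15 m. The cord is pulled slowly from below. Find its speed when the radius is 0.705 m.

v₂ ≈ 9.28 m/s

The only horizontal force on the mass is along the cord (radial), so it exerts no torque about the hole and angular momentum m v r is conserved.
v₂ = v₁ r₁ / r₂ = (5.69)(1.15) / (0.705) = 9.282 m/s.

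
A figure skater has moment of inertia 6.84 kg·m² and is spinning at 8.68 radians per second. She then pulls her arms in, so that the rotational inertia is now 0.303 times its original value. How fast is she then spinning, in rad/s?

ω₂ ≈ 28.6 rad/s

Angular momentum about the spin axis is conserved since the torque about it is zero.
I₂ = 0.303 × 6.84 = 2.073 kg·m².
ω₂ = I₁ω₁ / I₂ = (6.840)(8.68 rad/s) / (2.073) = 28.65 rad/s.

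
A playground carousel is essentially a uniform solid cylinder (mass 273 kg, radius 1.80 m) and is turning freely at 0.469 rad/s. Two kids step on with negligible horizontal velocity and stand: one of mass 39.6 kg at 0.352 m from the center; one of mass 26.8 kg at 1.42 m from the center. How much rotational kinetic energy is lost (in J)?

The added mass arrives with no angular momentum about the center, and any external torque about the center is negligible, so the system's angular momentum is conserved.
I_p = ½(273)(1.80)² = 442.3 kg·m².
Added inertia Σmr² = (39.6)(0.352)² + (26.8)(1.42)² = 58.95 kg·m²; I_f = 442.3 + 58.95 = 501.2 kg·m².
ω_f = I_p ω_i / I_f = (442.3)(0.469) / 501.2 = 0.4138 rad/s.
KE_i = ½(442.3)(0.4690 rad/s)² = 48.64 J; KE_f = ½(501.2)(0.4138)² = 42.92 J.

energy lost ≈ 5.72 J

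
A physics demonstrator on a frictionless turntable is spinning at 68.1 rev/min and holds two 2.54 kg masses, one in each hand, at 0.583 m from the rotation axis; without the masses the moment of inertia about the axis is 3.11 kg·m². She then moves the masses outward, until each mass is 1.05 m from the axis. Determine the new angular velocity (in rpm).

ω₂ ≈ 37.8 rpm

No external torque acts about the spin axis, so angular momentum is conserved.
I₁ = 3.11 + 2(2.54)(0.583)² = 4.837 kg·m²; I₂ = 3.11 + 2(2.54)(1.05)² = 8.711 kg·m².
ω₂ = I₁ω₁ / I₂ = (4.837)(68.1 rpm) / (8.711) = 37.81 rpm.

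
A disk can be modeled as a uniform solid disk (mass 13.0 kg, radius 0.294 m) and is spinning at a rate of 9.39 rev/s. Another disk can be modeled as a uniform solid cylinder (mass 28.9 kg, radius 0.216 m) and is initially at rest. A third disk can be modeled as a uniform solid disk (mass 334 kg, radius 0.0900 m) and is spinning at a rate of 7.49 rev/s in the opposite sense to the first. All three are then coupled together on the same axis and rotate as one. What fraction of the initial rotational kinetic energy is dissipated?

The coupling torques are internal; angular momentum about the shared axis is conserved.
Moments of inertia: I_A = ½(13.0)(0.294)² = 0.5618 kg·m²; I_B = ½(28.9)(0.216)² = 0.6742 kg·m²; I_C = ½(334)(0.0900)² = 1.353 kg·m².
Taking A's sense as positive: L = (0.5618)(9.39) − (1.353)(7.49) = -4.856 kg·m²·rev/s.
Combined I = 0.5618 + 0.6742 + 1.353 = 2.589 kg·m².
ω_f = L / I = -4.856 / 2.589 = -1.876 rev/s.
KE_i = ½ΣIω² = 2476 J; KE_f = ½(2.589)(11.79)² = 179.8 J.
Fraction dissipated = (KE_i − KE_f)/KE_i = 0.9274.

fraction ≈ 0.927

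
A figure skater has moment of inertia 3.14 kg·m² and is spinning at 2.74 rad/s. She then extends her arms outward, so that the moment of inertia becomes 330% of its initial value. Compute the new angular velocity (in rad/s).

Angular momentum about the spin axis is conserved since the torque about it is zero.
I₂ = 3.30 × 3.14 = 10.36 kg·m².
ω₂ = I₁ω₁ / I₂ = (3.140)(2.74 rad/s) / (10.36) = 0.8303 rad/s.

ω₂ ≈ 0.830 rad/s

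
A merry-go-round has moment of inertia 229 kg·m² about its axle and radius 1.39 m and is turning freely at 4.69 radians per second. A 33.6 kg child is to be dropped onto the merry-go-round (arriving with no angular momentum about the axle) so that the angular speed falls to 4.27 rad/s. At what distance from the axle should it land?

r ≈ 0.819 m

No external torque acts about the axle; L_before = L_after.
I_p ω_i = (I_p + m r²) ω_f ⇒ m r² = I_p(ω_i/ω_f − 1) = 229.0(4.69/4.27 − 1) = 22.52 kg·m².
r = √(22.52/33.6) = 0.8188 m.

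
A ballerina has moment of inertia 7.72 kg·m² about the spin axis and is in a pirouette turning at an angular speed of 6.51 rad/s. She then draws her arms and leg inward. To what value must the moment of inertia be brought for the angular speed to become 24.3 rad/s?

With no external torque about the axis, L is conserved: I₁ω₁ = I₂ω₂.
I₂ = I₁ω₁ / ω₂ = (7.72)(6.51) / (24.3) = 2.068 kg·m².

I₂ ≈ 2.07 kg·m²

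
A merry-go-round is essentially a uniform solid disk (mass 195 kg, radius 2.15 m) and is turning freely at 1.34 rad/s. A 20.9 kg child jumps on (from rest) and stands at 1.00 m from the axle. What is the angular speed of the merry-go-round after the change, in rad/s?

ω_f ≈ 1.28 rad/s

No external torque acts about the axle; L_before = L_after.
I_p = ½(195)(2.15)² = 450.7 kg·m².
Added inertia Σmr² = (20.9)(1.00)² = 20.90 kg·m²; I_f = 450.7 + 20.90 = 471.6 kg·m².
ω_f = I_p ω_i / I_f = (450.7)(1.34) / 471.6 = 1.281 rad/s.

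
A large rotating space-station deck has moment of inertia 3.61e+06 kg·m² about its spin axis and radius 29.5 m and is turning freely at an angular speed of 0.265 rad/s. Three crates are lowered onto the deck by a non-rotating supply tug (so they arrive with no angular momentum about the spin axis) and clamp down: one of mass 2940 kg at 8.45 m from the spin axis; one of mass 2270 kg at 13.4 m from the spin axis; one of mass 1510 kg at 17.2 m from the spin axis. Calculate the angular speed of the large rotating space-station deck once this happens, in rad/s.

ω_f ≈ 0.205 rad/s

The added mass arrives with no angular momentum about the spin axis, and any external torque about the spin axis is negligible, so the system's angular momentum is conserved.
Added inertia Σmr² = (2940)(8.45)² + (2270)(13.4)² + (1510)(17.2)² = 1.064e+06 kg·m²; I_f = 3.610e+06 + 1.064e+06 = 4.674e+06 kg·m².
ω_f = I_p ω_i / I_f = (3.610e+06)(0.265) / 4.674e+06 = 0.2047 rad/s.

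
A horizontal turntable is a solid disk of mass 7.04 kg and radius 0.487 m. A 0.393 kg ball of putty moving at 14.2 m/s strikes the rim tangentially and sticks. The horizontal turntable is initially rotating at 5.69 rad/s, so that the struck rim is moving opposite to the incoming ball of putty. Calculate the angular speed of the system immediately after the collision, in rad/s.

The axle reaction passes through the axle and exerts no torque about it; angular momentum about the axle is conserved through the impact.
I_p = ½(7.04)(0.487)² = 0.8348 kg·m². Taking the sense of the ball of putty's angular momentum as positive, L_{ball} = m v R = (0.393)(14.2)(0.487) = 2.718 kg·m²/s.
L_i = −I_p ω_p + m v R = −(0.8348)(5.69) + 2.718 = -2.032 kg·m²/s.
After sticking, I_f = I_p + m R² = 0.8348 + (0.393)(0.487)² = 0.9280 kg·m².
ω_f = L_i / I_f = -2.032 / 0.9280 = -2.190 rad/s.

|ω_f| ≈ 2.19 rad/s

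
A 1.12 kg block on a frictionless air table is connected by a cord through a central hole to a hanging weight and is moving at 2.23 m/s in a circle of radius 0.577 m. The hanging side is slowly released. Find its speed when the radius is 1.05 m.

v₂ ≈ 1.23 m/s

Central (radial) force ⇒ zero torque about the center ⇒ m v r is constant.
v₂ = v₁ r₁ / r₂ = (2.23)(0.577) / (1.05) = 1.225 m/s.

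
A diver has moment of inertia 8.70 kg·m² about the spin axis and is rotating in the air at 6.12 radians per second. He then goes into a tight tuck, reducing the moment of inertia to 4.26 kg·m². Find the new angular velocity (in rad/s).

Angular momentum about the spin axis is conserved since the torque about it is zero.
ω₂ = I₁ω₁ / I₂ = (8.700)(6.12 rad/s) / (4.260) = 12.50 rad/s.

ω₂ ≈ 12.5 rad/s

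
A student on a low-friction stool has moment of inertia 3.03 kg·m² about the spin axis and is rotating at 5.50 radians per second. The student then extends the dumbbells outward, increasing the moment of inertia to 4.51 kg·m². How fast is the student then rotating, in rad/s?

ω₂ ≈ 3.70 rad/s

With no external torque about the axis, L is conserved: I₁ω₁ = I₂ω₂.
ω₂ = I₁ω₁ / I₂ = (3.030)(5.50 rad/s) / (4.510) = 3.695 rad/s.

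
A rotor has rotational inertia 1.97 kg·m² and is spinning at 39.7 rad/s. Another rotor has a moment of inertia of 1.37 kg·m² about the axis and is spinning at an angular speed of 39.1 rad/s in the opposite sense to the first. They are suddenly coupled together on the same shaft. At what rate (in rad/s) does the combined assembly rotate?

|ω_f| ≈ 7.38 rad/s

No external torque acts about the common axis, so total angular momentum is conserved.
Taking A's sense as positive: L = (1.970)(39.7) − (1.370)(39.1) = 24.64 kg·m²·rad/s.
Combined I = 1.970 + 1.370 = 3.340 kg·m².
ω_f = L / I = 24.64 / 3.340 = 7.378 rad/s.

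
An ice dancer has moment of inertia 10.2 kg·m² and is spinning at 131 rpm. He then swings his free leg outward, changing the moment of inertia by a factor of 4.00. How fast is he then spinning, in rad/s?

Angular momentum about the spin axis is conserved since the torque about it is zero.
I₂ = 4.00 × 10.2 = 40.80 kg·m².
ω₂ = I₁ω₁ / I₂ = (10.20)(131 rpm) / (40.80) = 32.75 rpm = 3.430 rad/s.

ω₂ ≈ 3.43 rad/s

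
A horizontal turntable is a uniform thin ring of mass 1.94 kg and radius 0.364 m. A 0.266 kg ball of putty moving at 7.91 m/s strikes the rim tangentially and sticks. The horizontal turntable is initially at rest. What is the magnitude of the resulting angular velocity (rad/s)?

The axle reaction passes through the axle and exerts no torque about it; angular momentum about the axle is conserved through the impact.
I_p = (1.94)(0.364)² = 0.2570 kg·m². Taking the sense of the ball of putty's angular momentum as positive, L_{ball} = m v R = (0.266)(7.91)(0.364) = 0.7659 kg·m²/s.
L_i = 0 + 0.7659 = 0.7659 kg·m²/s.
After sticking, I_f = I_p + m R² = 0.2570 + (0.266)(0.364)² = 0.2923 kg·m².
ω_f = L_i / I_f = 0.7659 / 0.2923 = 2.620 rad/s.

|ω_f| ≈ 2.62 rad/s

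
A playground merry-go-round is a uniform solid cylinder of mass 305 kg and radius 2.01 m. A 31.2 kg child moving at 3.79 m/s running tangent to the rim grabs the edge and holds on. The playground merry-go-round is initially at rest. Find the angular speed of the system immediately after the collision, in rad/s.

The axle reaction passes through the axle and exerts no torque about it; angular momentum about the axle is conserved through the impact.
I_p = ½(305)(2.01)² = 616.1 kg·m². Taking the sense of the child's angular momentum as positive, L_{child} = m v R = (31.2)(3.79)(2.01) = 237.7 kg·m²/s.
L_i = 0 + 237.7 = 237.7 kg·m²/s.
After sticking, I_f = I_p + m R² = 616.1 + (31.2)(2.01)² = 742.2 kg·m².
ω_f = L_i / I_f = 237.7 / 742.2 = 0.3202 rad/s.

|ω_f| ≈ 0.320 rad/s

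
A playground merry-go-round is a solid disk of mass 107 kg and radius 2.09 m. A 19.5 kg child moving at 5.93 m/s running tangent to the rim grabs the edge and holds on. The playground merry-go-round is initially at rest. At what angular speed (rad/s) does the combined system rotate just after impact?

About the axle the impulsive forces during the collision are internal, so angular momentum about that axis is conserved.
I_p = ½(107)(2.09)² = 233.7 kg·m². Taking the sense of the child's angular momentum as positive, L_{child} = m v R = (19.5)(5.93)(2.09) = 241.7 kg·m²/s.
L_i = 0 + 241.7 = 241.7 kg·m²/s.
After sticking, I_f = I_p + m R² = 233.7 + (19.5)(2.09)² = 318.9 kg·m².
ω_f = L_i / I_f = 241.7 / 318.9 = 0.7579 rad/s.

|ω_f| ≈ 0.758 rad/s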